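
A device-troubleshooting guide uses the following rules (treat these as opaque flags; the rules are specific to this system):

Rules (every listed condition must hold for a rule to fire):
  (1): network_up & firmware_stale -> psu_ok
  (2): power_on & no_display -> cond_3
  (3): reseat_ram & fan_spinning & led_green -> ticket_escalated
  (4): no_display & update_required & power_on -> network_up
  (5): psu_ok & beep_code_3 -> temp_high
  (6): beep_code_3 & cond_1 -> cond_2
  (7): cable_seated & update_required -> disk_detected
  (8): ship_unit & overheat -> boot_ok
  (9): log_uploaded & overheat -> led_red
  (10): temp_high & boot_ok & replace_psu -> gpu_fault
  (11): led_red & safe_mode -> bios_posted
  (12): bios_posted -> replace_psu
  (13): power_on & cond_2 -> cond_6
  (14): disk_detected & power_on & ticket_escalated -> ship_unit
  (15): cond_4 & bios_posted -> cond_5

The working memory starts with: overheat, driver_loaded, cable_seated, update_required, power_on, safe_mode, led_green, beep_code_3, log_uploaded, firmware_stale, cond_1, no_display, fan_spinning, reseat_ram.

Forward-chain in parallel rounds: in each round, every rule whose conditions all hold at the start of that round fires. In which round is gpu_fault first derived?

Round 1 fires (2), (3), (4), (6), (7), (9), giving cond_3, ticket_escalated, network_up, cond_2, disk_detected, led_red.
Round 2 fires (1), (11), (13), (14), giving psu_ok, bios_posted, cond_6, ship_unit.
Round 3 fires (5), (8), (12), giving temp_high, boot_ok, replace_psu.
Round 4 fires (10), giving gpu_fault.
gpu_fault first appears in round 4.

4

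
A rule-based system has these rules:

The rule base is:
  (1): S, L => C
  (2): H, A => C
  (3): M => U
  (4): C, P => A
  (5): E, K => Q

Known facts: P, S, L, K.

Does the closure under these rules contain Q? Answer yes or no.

no

Round 1 fires (1), giving C.
Round 2 fires (4), giving A.
Fixed point reached. Q is concluded only by (5); (5) needs E (never derived).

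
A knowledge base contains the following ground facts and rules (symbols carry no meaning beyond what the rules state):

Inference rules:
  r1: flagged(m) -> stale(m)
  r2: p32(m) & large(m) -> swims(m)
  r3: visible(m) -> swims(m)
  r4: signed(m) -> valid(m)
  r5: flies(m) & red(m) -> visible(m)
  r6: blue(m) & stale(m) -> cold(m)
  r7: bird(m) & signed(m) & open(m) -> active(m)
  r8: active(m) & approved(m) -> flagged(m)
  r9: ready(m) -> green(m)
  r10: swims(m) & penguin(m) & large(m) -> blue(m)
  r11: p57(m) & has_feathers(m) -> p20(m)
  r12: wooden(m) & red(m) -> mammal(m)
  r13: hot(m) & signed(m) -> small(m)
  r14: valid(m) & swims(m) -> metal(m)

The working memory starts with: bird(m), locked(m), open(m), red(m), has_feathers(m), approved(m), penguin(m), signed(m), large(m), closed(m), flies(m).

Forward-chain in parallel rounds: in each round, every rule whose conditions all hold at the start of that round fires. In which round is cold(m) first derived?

4

[1] r4 [signed(m) -> valid(m)]; r5 [flies(m) & red(m) -> visible(m)]; r7 [bird(m) & signed(m) & open(m) -> active(m)]. ⇒ new: valid(m), visible(m), active(m).
[2] r3 [visible(m) -> swims(m)]; r8 [active(m) & approved(m) -> flagged(m)]. ⇒ new: swims(m), flagged(m).
[3] r1 [flagged(m) -> stale(m)]; r10 [swims(m) & penguin(m) & large(m) -> blue(m)]; r14 [valid(m) & swims(m) -> metal(m)]. ⇒ new: stale(m), blue(m), metal(m).
[4] r6 [blue(m) & stale(m) -> cold(m)]. ⇒ new: cold(m).
cold(m) first appears in round 4.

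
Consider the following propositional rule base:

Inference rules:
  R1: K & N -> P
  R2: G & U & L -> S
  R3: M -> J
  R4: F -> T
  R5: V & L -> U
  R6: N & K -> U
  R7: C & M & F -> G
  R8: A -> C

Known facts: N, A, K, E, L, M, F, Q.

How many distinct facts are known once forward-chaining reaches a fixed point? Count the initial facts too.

Round 1: R1 [K & N -> P]; R3 [M -> J]; R4 [F -> T]; R6 [N & K -> U]; R8 [A -> C]. Adds P, J, T, U, C.
Round 2: R7 [C & M & F -> G]. Adds G.
Round 3: R2 [G & U & L -> S]. Adds S.
Closure: {A, C, E, F, G, J, K, L, M, N, P, Q, S, T, U} — 15 facts.

15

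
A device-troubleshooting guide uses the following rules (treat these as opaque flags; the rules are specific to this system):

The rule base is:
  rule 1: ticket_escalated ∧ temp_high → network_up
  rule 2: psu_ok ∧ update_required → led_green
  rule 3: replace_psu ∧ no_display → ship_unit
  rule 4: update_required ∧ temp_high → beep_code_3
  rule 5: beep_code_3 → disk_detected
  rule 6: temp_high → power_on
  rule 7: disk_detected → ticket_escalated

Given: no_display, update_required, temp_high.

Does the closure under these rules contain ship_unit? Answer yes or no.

Round 1 fires rule 4, rule 6, giving beep_code_3, power_on.
Round 2 fires rule 5, giving disk_detected.
Round 3 fires rule 7, giving ticket_escalated.
Round 4 fires rule 1, giving network_up.
Fixed point reached. ship_unit is concluded only by rule 3; rule 3 needs replace_psu (never derived).

no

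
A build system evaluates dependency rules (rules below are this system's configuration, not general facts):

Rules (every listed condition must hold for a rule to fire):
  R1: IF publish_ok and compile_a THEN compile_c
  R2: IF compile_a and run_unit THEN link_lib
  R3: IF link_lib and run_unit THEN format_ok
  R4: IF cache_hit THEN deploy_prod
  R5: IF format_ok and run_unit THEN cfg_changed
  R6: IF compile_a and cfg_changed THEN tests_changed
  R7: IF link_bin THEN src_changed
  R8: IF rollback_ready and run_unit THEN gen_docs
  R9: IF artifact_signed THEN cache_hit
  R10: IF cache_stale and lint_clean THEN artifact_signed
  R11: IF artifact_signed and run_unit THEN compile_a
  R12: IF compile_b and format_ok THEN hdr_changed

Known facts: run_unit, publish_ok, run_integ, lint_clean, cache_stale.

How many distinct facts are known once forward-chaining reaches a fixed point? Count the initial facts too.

14

[1] R10 [IF cache_stale and lint_clean THEN artifact_signed]. ⇒ new: artifact_signed.
[2] R9 [IF artifact_signed THEN cache_hit]; R11 [IF artifact_signed and run_unit THEN compile_a]. ⇒ new: cache_hit, compile_a.
[3] R1 [IF publish_ok and compile_a THEN compile_c]; R2 [IF compile_a and run_unit THEN link_lib]; R4 [IF cache_hit THEN deploy_prod]. ⇒ new: compile_c, link_lib, deploy_prod.
[4] R3 [IF link_lib and run_unit THEN format_ok]. ⇒ new: format_ok.
[5] R5 [IF format_ok and run_unit THEN cfg_changed]. ⇒ new: cfg_changed.
[6] R6 [IF compile_a and cfg_changed THEN tests_changed]. ⇒ new: tests_changed.
Closure: {artifact_signed, cache_hit, cache_stale, cfg_changed, compile_a, compile_c, deploy_prod, format_ok, link_lib, lint_clean, publish_ok, run_integ, run_unit, tests_changed} — 14 facts.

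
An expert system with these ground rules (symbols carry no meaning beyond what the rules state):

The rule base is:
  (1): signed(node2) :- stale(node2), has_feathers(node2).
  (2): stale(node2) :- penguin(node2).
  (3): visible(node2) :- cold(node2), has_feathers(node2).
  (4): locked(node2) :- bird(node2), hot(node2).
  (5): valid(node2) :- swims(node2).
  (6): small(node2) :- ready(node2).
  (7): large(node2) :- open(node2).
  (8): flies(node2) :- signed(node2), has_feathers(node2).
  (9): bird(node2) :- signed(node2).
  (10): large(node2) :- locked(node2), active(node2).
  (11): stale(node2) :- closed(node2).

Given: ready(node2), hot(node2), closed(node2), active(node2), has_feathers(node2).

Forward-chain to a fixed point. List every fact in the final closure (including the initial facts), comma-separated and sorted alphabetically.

active(node2), bird(node2), closed(node2), flies(node2), has_feathers(node2), hot(node2), large(node2), locked(node2), ready(node2), signed(node2), small(node2), stale(node2)

[1] (6) [small(node2) :- ready(node2).]; (11) [stale(node2) :- closed(node2).]. ⇒ new: small(node2), stale(node2).
[2] (1) [signed(node2) :- stale(node2), has_feathers(node2).]. ⇒ new: signed(node2).
[3] (8) [flies(node2) :- signed(node2), has_feathers(node2).]; (9) [bird(node2) :- signed(node2).]. ⇒ new: flies(node2), bird(node2).
[4] (4) [locked(node2) :- bird(node2), hot(node2).]. ⇒ new: locked(node2).
[5] (10) [large(node2) :- locked(node2), active(node2).]. ⇒ new: large(node2).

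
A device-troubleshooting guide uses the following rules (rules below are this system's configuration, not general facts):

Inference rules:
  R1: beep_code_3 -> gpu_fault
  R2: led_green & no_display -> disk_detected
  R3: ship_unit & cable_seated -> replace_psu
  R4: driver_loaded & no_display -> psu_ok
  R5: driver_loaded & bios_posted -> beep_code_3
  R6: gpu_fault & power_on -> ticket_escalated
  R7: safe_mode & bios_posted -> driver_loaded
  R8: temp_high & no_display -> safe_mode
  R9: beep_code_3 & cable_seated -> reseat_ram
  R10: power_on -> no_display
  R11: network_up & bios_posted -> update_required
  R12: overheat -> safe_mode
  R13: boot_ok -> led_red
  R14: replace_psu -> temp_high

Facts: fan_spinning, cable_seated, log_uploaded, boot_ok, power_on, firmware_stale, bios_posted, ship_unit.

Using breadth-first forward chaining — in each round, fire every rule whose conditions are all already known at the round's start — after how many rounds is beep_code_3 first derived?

Round 1 — R3, R10, R13, derive replace_psu, no_display, led_red.
Round 2 — R14, derive temp_high.
Round 3 — R8, derive safe_mode.
Round 4 — R7, derive driver_loaded.
Round 5 — R4, R5, derive psu_ok, beep_code_3.
beep_code_3 first appears in round 5.

5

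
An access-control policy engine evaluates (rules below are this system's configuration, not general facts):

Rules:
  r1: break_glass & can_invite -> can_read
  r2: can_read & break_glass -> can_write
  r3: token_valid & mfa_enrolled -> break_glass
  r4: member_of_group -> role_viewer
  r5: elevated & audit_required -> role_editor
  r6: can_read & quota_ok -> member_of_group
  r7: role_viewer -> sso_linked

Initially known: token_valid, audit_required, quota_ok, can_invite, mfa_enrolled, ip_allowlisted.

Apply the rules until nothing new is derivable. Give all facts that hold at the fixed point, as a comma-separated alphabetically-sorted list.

audit_required, break_glass, can_invite, can_read, can_write, ip_allowlisted, member_of_group, mfa_enrolled, quota_ok, role_viewer, sso_linked, token_valid

Round 1 fires r3, giving break_glass.
Round 2 fires r1, giving can_read.
Round 3 fires r2, r6, giving can_write, member_of_group.
Round 4 fires r4, giving role_viewer.
Round 5 fires r7, giving sso_linked.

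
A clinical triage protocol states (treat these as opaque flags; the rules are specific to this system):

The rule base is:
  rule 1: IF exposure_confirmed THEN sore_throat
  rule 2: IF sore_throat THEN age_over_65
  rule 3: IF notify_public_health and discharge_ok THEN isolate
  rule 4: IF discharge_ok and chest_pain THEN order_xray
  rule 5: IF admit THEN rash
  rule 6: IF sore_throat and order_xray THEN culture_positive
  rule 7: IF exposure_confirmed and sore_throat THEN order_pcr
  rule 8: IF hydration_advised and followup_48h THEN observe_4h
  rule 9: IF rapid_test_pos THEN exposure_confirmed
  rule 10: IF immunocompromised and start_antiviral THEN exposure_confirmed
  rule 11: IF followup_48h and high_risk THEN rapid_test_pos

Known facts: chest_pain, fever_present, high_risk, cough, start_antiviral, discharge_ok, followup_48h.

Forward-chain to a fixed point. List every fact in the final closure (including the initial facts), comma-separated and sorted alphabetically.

Round 1: rule 4 [IF discharge_ok and chest_pain THEN order_xray]; rule 11 [IF followup_48h and high_risk THEN rapid_test_pos]. New: order_xray, rapid_test_pos.
Round 2: rule 9 [IF rapid_test_pos THEN exposure_confirmed]. New: exposure_confirmed.
Round 3: rule 1 [IF exposure_confirmed THEN sore_throat]. New: sore_throat.
Round 4: rule 2 [IF sore_throat THEN age_over_65]; rule 6 [IF sore_throat and order_xray THEN culture_positive]; rule 7 [IF exposure_confirmed and sore_throat THEN order_pcr]. New: age_over_65, culture_positive, order_pcr.

age_over_65, chest_pain, cough, culture_positive, discharge_ok, exposure_confirmed, fever_present, followup_48h, high_risk, order_pcr, order_xray, rapid_test_pos, sore_throat, start_antiviral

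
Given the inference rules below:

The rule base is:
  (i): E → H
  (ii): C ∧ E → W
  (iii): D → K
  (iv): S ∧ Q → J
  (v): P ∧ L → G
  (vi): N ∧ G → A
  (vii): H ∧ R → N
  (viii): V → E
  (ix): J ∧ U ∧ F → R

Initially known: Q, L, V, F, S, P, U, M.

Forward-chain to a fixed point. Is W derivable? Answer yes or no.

Round 1: (iv) [S ∧ Q → J]; (v) [P ∧ L → G]; (viii) [V → E]. Adds J, G, E.
Round 2: (i) [E → H]; (ix) [J ∧ U ∧ F → R]. Adds H, R.
Round 3: (vii) [H ∧ R → N]. Adds N.
Round 4: (vi) [N ∧ G → A]. Adds A.
Fixed point reached. W is concluded only by (ii); (ii) needs C (never derived).

no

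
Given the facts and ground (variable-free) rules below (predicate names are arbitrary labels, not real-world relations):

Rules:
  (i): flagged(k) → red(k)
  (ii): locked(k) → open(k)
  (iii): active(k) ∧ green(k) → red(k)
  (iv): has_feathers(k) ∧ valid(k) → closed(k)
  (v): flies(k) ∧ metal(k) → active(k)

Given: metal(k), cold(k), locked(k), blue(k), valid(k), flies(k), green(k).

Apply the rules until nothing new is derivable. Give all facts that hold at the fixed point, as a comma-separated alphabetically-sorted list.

active(k), blue(k), cold(k), flies(k), green(k), locked(k), metal(k), open(k), red(k), valid(k)

Round 1: (ii) [locked(k) → open(k)]; (v) [flies(k) ∧ metal(k) → active(k)]. New: open(k), active(k).
Round 2: (iii) [active(k) ∧ green(k) → red(k)]. New: red(k).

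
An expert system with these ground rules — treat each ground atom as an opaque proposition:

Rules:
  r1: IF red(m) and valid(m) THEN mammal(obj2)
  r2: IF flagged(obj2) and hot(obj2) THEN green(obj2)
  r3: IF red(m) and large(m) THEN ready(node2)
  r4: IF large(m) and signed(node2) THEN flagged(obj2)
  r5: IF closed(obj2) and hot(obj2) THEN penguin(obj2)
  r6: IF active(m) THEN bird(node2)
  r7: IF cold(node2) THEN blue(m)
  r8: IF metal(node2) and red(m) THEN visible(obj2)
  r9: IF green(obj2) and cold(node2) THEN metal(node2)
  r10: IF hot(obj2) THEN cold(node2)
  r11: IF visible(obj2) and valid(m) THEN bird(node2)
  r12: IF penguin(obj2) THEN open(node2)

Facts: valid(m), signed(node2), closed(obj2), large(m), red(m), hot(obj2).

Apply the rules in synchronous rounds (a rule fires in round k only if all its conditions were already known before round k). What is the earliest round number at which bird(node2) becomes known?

Round 1: r1 [IF red(m) and valid(m) THEN mammal(obj2)]; r3 [IF red(m) and large(m) THEN ready(node2)]; r4 [IF large(m) and signed(node2) THEN flagged(obj2)]; r5 [IF closed(obj2) and hot(obj2) THEN penguin(obj2)]; r10 [IF hot(obj2) THEN cold(node2)]. New: mammal(obj2), ready(node2), flagged(obj2), penguin(obj2), cold(node2).
Round 2: r2 [IF flagged(obj2) and hot(obj2) THEN green(obj2)]; r7 [IF cold(node2) THEN blue(m)]; r12 [IF penguin(obj2) THEN open(node2)]. New: green(obj2), blue(m), open(node2).
Round 3: r9 [IF green(obj2) and cold(node2) THEN metal(node2)]. New: metal(node2).
Round 4: r8 [IF metal(node2) and red(m) THEN visible(obj2)]. New: visible(obj2).
Round 5: r11 [IF visible(obj2) and valid(m) THEN bird(node2)]. New: bird(node2).
bird(node2) first appears in round 5.

5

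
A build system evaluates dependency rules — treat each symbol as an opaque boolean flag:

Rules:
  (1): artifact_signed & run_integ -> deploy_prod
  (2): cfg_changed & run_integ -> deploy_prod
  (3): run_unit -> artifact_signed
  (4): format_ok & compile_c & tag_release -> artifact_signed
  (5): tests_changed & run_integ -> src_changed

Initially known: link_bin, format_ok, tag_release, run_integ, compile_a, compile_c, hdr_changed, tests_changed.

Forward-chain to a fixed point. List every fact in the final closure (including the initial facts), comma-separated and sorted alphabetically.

artifact_signed, compile_a, compile_c, deploy_prod, format_ok, hdr_changed, link_bin, run_integ, src_changed, tag_release, tests_changed

Round 1 — (4), (5), derive artifact_signed, src_changed.
Round 2 — (1), derive deploy_prod.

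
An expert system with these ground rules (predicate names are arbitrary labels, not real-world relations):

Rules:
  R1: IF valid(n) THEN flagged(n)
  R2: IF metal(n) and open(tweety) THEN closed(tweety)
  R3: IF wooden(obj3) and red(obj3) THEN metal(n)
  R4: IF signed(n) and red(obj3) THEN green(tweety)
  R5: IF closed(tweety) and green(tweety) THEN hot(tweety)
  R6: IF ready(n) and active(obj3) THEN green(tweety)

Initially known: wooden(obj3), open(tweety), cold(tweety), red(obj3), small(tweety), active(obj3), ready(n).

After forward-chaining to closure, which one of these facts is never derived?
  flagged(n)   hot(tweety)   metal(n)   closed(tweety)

flagged(n)

Round 1: R3 [IF wooden(obj3) and red(obj3) THEN metal(n)]; R6 [IF ready(n) and active(obj3) THEN green(tweety)]. Adds metal(n), green(tweety).
Round 2: R2 [IF metal(n) and open(tweety) THEN closed(tweety)]. Adds closed(tweety).
Round 3: R5 [IF closed(tweety) and green(tweety) THEN hot(tweety)]. Adds hot(tweety).
Derived: metal(n) (round 1), hot(tweety) (round 3), closed(tweety) (round 2). flagged(n) never appears in any round.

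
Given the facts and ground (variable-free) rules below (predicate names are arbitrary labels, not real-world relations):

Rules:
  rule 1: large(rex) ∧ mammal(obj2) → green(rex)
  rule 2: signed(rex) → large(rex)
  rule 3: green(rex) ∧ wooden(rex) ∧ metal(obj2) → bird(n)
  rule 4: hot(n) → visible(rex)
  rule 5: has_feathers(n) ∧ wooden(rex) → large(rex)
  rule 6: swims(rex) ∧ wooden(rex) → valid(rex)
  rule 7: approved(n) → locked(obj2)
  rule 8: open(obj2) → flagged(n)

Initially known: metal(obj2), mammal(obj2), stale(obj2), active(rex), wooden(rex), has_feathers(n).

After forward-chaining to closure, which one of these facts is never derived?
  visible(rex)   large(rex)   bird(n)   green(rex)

[1] rule 5 [has_feathers(n) ∧ wooden(rex) → large(rex)]. ⇒ new: large(rex).
[2] rule 1 [large(rex) ∧ mammal(obj2) → green(rex)]. ⇒ new: green(rex).
[3] rule 3 [green(rex) ∧ wooden(rex) ∧ metal(obj2) → bird(n)]. ⇒ new: bird(n).
Derived: bird(n) (round 3), green(rex) (round 2), large(rex) (round 1). visible(rex) never appears in any round.

visible(rex)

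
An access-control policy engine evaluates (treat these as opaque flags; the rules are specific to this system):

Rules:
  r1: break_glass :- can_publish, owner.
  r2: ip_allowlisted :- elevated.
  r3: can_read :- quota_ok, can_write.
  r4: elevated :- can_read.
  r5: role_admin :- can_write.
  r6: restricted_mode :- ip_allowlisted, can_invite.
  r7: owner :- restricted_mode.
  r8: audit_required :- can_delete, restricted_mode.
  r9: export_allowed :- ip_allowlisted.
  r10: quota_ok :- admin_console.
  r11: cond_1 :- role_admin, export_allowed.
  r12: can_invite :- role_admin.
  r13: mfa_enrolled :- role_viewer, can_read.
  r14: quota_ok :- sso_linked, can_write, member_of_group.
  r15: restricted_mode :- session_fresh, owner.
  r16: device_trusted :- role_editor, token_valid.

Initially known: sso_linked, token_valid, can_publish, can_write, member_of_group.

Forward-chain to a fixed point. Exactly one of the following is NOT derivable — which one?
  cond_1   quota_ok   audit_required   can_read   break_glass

Round 1: r5 [role_admin :- can_write.]; r14 [quota_ok :- sso_linked, can_write, member_of_group.]. New: role_admin, quota_ok.
Round 2: r3 [can_read :- quota_ok, can_write.]; r12 [can_invite :- role_admin.]. New: can_read, can_invite.
Round 3: r4 [elevated :- can_read.]. New: elevated.
Round 4: r2 [ip_allowlisted :- elevated.]. New: ip_allowlisted.
Round 5: r6 [restricted_mode :- ip_allowlisted, can_invite.]; r9 [export_allowed :- ip_allowlisted.]. New: restricted_mode, export_allowed.
Round 6: r7 [owner :- restricted_mode.]; r11 [cond_1 :- role_admin, export_allowed.]. New: owner, cond_1.
Round 7: r1 [break_glass :- can_publish, owner.]. New: break_glass.
Derived: cond_1 (round 6), can_read (round 2), quota_ok (round 1), break_glass (round 7). audit_required never appears in any round.

audit_required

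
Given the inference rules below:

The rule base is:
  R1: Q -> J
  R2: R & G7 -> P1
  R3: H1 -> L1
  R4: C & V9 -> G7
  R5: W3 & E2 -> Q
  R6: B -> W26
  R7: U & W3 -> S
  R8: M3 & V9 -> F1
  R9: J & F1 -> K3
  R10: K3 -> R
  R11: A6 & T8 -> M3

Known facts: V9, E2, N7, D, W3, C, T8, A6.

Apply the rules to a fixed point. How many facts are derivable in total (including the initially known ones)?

16

Round 1 — R4, R5, R11, derive G7, Q, M3.
Round 2 — R1, R8, derive J, F1.
Round 3 — R9, derive K3.
Round 4 — R10, derive R.
Round 5 — R2, derive P1.
Closure: {A6, C, D, E2, F1, G7, J, K3, M3, N7, P1, Q, R, T8, V9, W3} — 16 facts.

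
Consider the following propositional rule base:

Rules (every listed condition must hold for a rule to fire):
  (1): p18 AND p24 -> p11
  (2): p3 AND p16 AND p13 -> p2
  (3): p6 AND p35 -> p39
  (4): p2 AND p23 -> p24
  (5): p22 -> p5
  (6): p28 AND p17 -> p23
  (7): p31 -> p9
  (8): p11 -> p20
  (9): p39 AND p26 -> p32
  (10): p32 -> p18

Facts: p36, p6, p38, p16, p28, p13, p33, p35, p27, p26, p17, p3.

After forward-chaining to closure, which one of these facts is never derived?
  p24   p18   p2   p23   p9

Round 1: (2) [p3 AND p16 AND p13 -> p2]; (3) [p6 AND p35 -> p39]; (6) [p28 AND p17 -> p23]. Adds p2, p39, p23.
Round 2: (4) [p2 AND p23 -> p24]; (9) [p39 AND p26 -> p32]. Adds p24, p32.
Round 3: (10) [p32 -> p18]. Adds p18.
Round 4: (1) [p18 AND p24 -> p11]. Adds p11.
Round 5: (8) [p11 -> p20]. Adds p20.
Derived: p23 (round 1), p18 (round 3), p2 (round 1), p24 (round 2). p9 never appears in any round.

p9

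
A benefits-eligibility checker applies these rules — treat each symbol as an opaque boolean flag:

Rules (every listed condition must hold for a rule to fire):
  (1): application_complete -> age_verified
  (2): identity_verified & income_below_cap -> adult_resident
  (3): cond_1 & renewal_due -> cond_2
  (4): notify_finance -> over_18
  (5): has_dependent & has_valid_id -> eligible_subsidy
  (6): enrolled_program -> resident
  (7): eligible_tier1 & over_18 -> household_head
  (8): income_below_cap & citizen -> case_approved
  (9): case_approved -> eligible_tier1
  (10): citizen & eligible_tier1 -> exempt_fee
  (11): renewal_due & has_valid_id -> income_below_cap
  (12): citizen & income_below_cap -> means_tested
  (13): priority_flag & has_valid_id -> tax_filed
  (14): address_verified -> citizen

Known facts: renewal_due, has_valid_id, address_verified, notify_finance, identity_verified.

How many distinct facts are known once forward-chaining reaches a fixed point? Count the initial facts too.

Round 1 fires (4), (11), (14), giving over_18, income_below_cap, citizen.
Round 2 fires (2), (8), (12), giving adult_resident, case_approved, means_tested.
Round 3 fires (9), giving eligible_tier1.
Round 4 fires (7), (10), giving household_head, exempt_fee.
Closure: {address_verified, adult_resident, case_approved, citizen, eligible_tier1, exempt_fee, has_valid_id, household_head, identity_verified, income_below_cap, means_tested, notify_finance, over_18, renewal_due} — 14 facts.

14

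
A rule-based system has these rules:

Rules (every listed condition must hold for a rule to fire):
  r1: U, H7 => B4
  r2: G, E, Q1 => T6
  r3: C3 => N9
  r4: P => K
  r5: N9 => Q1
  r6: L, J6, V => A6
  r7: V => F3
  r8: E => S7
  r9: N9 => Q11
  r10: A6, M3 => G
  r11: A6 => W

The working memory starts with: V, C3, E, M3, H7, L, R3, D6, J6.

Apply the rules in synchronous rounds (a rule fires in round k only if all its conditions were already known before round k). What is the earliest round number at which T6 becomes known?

Round 1: r3 [C3 => N9]; r6 [L, J6, V => A6]; r7 [V => F3]; r8 [E => S7]. Adds N9, A6, F3, S7.
Round 2: r5 [N9 => Q1]; r9 [N9 => Q11]; r10 [A6, M3 => G]; r11 [A6 => W]. Adds Q1, Q11, G, W.
Round 3: r2 [G, E, Q1 => T6]. Adds T6.
T6 first appears in round 3.

3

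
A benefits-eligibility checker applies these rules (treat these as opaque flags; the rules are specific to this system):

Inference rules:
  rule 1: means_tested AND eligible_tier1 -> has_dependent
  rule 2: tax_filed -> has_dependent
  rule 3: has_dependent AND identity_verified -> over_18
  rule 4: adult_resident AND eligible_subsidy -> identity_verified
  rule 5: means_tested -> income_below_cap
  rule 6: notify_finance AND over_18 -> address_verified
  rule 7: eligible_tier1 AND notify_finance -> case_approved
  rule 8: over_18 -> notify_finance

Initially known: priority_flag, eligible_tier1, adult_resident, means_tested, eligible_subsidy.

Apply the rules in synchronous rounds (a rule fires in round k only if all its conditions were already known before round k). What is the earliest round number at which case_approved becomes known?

Round 1: rule 1 [means_tested AND eligible_tier1 -> has_dependent]; rule 4 [adult_resident AND eligible_subsidy -> identity_verified]; rule 5 [means_tested -> income_below_cap]. Adds has_dependent, identity_verified, income_below_cap.
Round 2: rule 3 [has_dependent AND identity_verified -> over_18]. Adds over_18.
Round 3: rule 8 [over_18 -> notify_finance]. Adds notify_finance.
Round 4: rule 6 [notify_finance AND over_18 -> address_verified]; rule 7 [eligible_tier1 AND notify_finance -> case_approved]. Adds address_verified, case_approved.
case_approved first appears in round 4.

4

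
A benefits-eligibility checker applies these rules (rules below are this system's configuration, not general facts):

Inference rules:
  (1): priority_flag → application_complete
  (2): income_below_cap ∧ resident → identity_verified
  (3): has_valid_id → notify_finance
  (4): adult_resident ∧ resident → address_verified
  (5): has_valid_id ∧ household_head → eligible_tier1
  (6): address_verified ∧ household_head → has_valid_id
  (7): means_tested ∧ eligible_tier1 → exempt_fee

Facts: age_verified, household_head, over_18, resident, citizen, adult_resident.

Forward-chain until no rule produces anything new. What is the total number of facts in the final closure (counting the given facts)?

[1] (4) [adult_resident ∧ resident → address_verified]. ⇒ new: address_verified.
[2] (6) [address_verified ∧ household_head → has_valid_id]. ⇒ new: has_valid_id.
[3] (3) [has_valid_id → notify_finance]; (5) [has_valid_id ∧ household_head → eligible_tier1]. ⇒ new: notify_finance, eligible_tier1.
Closure: {address_verified, adult_resident, age_verified, citizen, eligible_tier1, has_valid_id, household_head, notify_finance, over_18, resident} — 10 facts.

10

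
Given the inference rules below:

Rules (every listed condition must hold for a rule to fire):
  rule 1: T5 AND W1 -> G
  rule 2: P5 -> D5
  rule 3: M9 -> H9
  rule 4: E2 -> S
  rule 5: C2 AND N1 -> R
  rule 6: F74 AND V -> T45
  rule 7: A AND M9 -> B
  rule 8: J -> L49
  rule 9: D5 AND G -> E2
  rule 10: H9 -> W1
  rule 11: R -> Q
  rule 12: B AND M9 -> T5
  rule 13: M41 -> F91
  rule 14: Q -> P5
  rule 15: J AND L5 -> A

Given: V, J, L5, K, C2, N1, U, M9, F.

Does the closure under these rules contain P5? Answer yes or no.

Round 1: rule 3 [M9 -> H9]; rule 5 [C2 AND N1 -> R]; rule 8 [J -> L49]; rule 15 [J AND L5 -> A]. New: H9, R, L49, A.
Round 2: rule 7 [A AND M9 -> B]; rule 10 [H9 -> W1]; rule 11 [R -> Q]. New: B, W1, Q.
Round 3: rule 12 [B AND M9 -> T5]; rule 14 [Q -> P5]. New: T5, P5.
Round 4: rule 1 [T5 AND W1 -> G]; rule 2 [P5 -> D5]. New: G, D5.
Round 5: rule 9 [D5 AND G -> E2]. New: E2.
Round 6: rule 4 [E2 -> S]. New: S.
P5 appears in round 3, so it is derivable.

yes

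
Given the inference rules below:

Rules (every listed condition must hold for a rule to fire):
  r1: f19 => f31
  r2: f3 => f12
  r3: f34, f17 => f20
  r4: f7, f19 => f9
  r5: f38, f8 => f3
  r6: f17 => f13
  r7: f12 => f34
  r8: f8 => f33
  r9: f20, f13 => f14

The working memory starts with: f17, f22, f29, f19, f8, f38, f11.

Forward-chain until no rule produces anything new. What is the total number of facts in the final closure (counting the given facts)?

Round 1: r1 [f19 => f31]; r5 [f38, f8 => f3]; r6 [f17 => f13]; r8 [f8 => f33]. New: f31, f3, f13, f33.
Round 2: r2 [f3 => f12]. New: f12.
Round 3: r7 [f12 => f34]. New: f34.
Round 4: r3 [f34, f17 => f20]. New: f20.
Round 5: r9 [f20, f13 => f14]. New: f14.
Closure: {f11, f12, f13, f14, f17, f19, f20, f22, f29, f3, f31, f33, f34, f38, f8} — 15 facts.

15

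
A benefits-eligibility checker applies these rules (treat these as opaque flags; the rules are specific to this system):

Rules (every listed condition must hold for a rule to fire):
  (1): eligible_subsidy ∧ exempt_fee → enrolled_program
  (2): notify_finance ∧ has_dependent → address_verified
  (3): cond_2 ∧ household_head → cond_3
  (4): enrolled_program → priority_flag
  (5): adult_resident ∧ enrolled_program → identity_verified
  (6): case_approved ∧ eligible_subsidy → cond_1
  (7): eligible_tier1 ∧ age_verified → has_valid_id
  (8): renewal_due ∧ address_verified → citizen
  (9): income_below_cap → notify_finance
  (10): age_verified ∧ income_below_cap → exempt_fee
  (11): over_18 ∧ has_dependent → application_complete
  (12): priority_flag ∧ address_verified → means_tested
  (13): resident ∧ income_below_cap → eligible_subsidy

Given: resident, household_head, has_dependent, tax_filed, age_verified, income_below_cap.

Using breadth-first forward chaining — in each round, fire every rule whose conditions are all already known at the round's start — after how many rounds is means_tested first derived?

4

[1] (9) [income_below_cap → notify_finance]; (10) [age_verified ∧ income_below_cap → exempt_fee]; (13) [resident ∧ income_below_cap → eligible_subsidy]. ⇒ new: notify_finance, exempt_fee, eligible_subsidy.
[2] (1) [eligible_subsidy ∧ exempt_fee → enrolled_program]; (2) [notify_finance ∧ has_dependent → address_verified]. ⇒ new: enrolled_program, address_verified.
[3] (4) [enrolled_program → priority_flag]. ⇒ new: priority_flag.
[4] (12) [priority_flag ∧ address_verified → means_tested]. ⇒ new: means_tested.
means_tested first appears in round 4.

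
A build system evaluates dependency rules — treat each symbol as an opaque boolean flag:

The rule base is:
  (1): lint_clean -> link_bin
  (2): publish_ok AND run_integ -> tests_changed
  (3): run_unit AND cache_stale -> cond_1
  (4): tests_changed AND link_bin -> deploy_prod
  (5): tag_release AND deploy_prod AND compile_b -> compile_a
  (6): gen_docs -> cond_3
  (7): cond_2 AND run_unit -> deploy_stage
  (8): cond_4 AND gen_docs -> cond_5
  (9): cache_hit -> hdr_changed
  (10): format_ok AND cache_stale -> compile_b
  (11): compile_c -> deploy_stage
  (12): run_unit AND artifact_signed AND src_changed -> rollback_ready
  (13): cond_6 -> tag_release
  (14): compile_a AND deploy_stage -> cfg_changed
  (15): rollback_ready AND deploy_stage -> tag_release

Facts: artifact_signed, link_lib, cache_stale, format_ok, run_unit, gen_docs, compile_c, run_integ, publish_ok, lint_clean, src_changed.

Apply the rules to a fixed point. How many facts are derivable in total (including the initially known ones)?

Round 1: (1) [lint_clean -> link_bin]; (2) [publish_ok AND run_integ -> tests_changed]; (3) [run_unit AND cache_stale -> cond_1]; (6) [gen_docs -> cond_3]; (10) [format_ok AND cache_stale -> compile_b]; (11) [compile_c -> deploy_stage]; (12) [run_unit AND artifact_signed AND src_changed -> rollback_ready]. Adds link_bin, tests_changed, cond_1, cond_3, compile_b, deploy_stage, rollback_ready.
Round 2: (4) [tests_changed AND link_bin -> deploy_prod]; (15) [rollback_ready AND deploy_stage -> tag_release]. Adds deploy_prod, tag_release.
Round 3: (5) [tag_release AND deploy_prod AND compile_b -> compile_a]. Adds compile_a.
Round 4: (14) [compile_a AND deploy_stage -> cfg_changed]. Adds cfg_changed.
Closure: {artifact_signed, cache_stale, cfg_changed, compile_a, compile_b, compile_c, cond_1, cond_3, deploy_prod, deploy_stage, format_ok, gen_docs, link_bin, link_lib, lint_clean, publish_ok, rollback_ready, run_integ, run_unit, src_changed, tag_release, tests_changed} — 22 facts.

22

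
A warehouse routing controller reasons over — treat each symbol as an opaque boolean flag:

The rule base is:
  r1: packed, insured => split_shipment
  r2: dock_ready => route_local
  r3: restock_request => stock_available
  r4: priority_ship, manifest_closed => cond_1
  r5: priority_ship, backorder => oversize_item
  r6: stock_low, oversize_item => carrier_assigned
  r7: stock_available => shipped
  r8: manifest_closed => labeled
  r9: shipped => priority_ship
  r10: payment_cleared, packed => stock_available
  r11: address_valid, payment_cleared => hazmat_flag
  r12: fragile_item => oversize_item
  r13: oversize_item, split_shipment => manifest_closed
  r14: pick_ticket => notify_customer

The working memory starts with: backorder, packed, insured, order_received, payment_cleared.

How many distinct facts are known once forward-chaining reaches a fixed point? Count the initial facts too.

13

Round 1: r1 [packed, insured => split_shipment]; r10 [payment_cleared, packed => stock_available]. Adds split_shipment, stock_available.
Round 2: r7 [stock_available => shipped]. Adds shipped.
Round 3: r9 [shipped => priority_ship]. Adds priority_ship.
Round 4: r5 [priority_ship, backorder => oversize_item]. Adds oversize_item.
Round 5: r13 [oversize_item, split_shipment => manifest_closed]. Adds manifest_closed.
Round 6: r4 [priority_ship, manifest_closed => cond_1]; r8 [manifest_closed => labeled]. Adds cond_1, labeled.
Closure: {backorder, cond_1, insured, labeled, manifest_closed, order_received, oversize_item, packed, payment_cleared, priority_ship, shipped, split_shipment, stock_available} — 13 facts.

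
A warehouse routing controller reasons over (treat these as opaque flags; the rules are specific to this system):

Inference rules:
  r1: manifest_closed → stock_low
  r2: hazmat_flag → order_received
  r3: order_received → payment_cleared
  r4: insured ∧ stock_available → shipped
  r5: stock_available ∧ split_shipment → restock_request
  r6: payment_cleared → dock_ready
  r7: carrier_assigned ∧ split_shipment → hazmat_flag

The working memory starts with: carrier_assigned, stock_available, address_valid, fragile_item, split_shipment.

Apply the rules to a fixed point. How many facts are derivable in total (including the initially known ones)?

10

Round 1 fires r5, r7, giving restock_request, hazmat_flag.
Round 2 fires r2, giving order_received.
Round 3 fires r3, giving payment_cleared.
Round 4 fires r6, giving dock_ready.
Closure: {address_valid, carrier_assigned, dock_ready, fragile_item, hazmat_flag, order_received, payment_cleared, restock_request, split_shipment, stock_available} — 10 facts.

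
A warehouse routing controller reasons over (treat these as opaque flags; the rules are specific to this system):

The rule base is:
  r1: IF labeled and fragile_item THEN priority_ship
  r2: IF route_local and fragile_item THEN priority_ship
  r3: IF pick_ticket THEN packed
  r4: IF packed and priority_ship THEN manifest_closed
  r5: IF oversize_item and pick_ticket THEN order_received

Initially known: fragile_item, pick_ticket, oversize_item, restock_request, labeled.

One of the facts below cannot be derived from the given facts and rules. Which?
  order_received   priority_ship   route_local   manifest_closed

[1] r1 [IF labeled and fragile_item THEN priority_ship]; r3 [IF pick_ticket THEN packed]; r5 [IF oversize_item and pick_ticket THEN order_received]. ⇒ new: priority_ship, packed, order_received.
[2] r4 [IF packed and priority_ship THEN manifest_closed]. ⇒ new: manifest_closed.
Derived: order_received (round 1), manifest_closed (round 2), priority_ship (round 1). route_local never appears in any round.

route_local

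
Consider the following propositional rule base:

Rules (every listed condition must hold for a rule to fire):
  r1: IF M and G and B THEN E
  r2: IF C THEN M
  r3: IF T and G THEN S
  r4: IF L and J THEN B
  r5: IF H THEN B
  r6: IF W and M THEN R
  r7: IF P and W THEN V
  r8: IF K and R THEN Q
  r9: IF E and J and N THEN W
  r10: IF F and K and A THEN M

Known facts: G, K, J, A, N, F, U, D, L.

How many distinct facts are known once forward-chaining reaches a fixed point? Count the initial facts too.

Round 1 fires r4, r10, giving B, M.
Round 2 fires r1, giving E.
Round 3 fires r9, giving W.
Round 4 fires r6, giving R.
Round 5 fires r8, giving Q.
Closure: {A, B, D, E, F, G, J, K, L, M, N, Q, R, U, W} — 15 facts.

15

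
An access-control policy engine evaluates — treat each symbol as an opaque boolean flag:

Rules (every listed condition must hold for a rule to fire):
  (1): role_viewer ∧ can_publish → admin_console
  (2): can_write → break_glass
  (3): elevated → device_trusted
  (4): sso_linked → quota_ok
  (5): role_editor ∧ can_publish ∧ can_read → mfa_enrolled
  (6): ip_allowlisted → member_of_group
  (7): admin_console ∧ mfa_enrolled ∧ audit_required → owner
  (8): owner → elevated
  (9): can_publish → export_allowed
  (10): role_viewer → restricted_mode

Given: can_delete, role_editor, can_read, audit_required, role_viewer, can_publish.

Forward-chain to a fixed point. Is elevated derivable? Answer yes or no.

yes

Round 1: (1) [role_viewer ∧ can_publish → admin_console]; (5) [role_editor ∧ can_publish ∧ can_read → mfa_enrolled]; (9) [can_publish → export_allowed]; (10) [role_viewer → restricted_mode]. Adds admin_console, mfa_enrolled, export_allowed, restricted_mode.
Round 2: (7) [admin_console ∧ mfa_enrolled ∧ audit_required → owner]. Adds owner.
Round 3: (8) [owner → elevated]. Adds elevated.
Round 4: (3) [elevated → device_trusted]. Adds device_trusted.
elevated appears in round 3, so it is derivable.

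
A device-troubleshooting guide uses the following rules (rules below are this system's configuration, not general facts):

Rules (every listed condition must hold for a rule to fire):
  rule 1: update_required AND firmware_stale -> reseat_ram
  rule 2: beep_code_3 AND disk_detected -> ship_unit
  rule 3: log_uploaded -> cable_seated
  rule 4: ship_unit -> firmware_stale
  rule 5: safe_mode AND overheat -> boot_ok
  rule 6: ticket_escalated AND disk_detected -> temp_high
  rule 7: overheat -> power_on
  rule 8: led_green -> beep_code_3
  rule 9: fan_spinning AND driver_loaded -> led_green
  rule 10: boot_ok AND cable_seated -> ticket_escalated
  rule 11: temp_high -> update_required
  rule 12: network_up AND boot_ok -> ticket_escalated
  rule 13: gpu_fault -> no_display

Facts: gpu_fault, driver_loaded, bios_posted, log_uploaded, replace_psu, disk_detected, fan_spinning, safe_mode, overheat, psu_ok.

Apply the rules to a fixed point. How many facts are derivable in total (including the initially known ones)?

22

Round 1 — rule 3, rule 5, rule 7, rule 9, rule 13, derive cable_seated, boot_ok, power_on, led_green, no_display.
Round 2 — rule 8, rule 10, derive beep_code_3, ticket_escalated.
Round 3 — rule 2, rule 6, derive ship_unit, temp_high.
Round 4 — rule 4, rule 11, derive firmware_stale, update_required.
Round 5 — rule 1, derive reseat_ram.
Closure: {beep_code_3, bios_posted, boot_ok, cable_seated, disk_detected, driver_loaded, fan_spinning, firmware_stale, gpu_fault, led_green, log_uploaded, no_display, overheat, power_on, psu_ok, replace_psu, reseat_ram, safe_mode, ship_unit, temp_high, ticket_escalated, update_required} — 22 facts.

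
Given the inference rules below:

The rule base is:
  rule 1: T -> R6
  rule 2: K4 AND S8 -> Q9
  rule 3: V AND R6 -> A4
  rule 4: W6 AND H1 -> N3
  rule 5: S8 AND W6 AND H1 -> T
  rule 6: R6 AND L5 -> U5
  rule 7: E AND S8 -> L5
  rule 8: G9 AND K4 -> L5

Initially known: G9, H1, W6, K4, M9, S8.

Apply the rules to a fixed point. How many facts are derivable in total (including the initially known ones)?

12

Round 1 fires rule 2, rule 4, rule 5, rule 8, giving Q9, N3, T, L5.
Round 2 fires rule 1, giving R6.
Round 3 fires rule 6, giving U5.
Closure: {G9, H1, K4, L5, M9, N3, Q9, R6, S8, T, U5, W6} — 12 facts.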